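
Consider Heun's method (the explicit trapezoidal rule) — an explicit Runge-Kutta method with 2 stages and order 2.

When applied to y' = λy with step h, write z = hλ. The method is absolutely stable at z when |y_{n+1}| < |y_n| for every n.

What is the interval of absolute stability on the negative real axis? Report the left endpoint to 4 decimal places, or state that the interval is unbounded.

Set f=λy, z=hλ:
  order 2, 2-stage ⇒ R(z)=1+z+z^2/2
  (e.g. R(-0.53)=0.61045, |R|=0.61045)

Boundary: |R(x)|=1, x<0.
x=-0.53: |R|=0.6104
|R(-1.88)|=0.8872 |R(-1.38)|=0.5722 |R(-1.16)|=0.5128
Bisect:
  x_lo=-2.5017 |R|=1.6275  x_hi=-0.1833 |R|=0.8335
  mid=-1.34249 |R|=0.55865 →hi
  mid=-1.92209 |R|=0.92512 →hi
  mid=-2.21189 |R|=1.23434 →lo
  mid=-2.06699 |R|=1.06923 →lo
  mid=-1.99454 |R|=0.99455 →hi
  mid=-2.03076 |R|=1.03124 →lo
  mid=-2.01265 |R|=1.01273 →lo
  ...
  [-2.00006,-1.99992] ⇒ x*=-2.0000
Stable set (-2.0000, 0).

(-2.0000, 0).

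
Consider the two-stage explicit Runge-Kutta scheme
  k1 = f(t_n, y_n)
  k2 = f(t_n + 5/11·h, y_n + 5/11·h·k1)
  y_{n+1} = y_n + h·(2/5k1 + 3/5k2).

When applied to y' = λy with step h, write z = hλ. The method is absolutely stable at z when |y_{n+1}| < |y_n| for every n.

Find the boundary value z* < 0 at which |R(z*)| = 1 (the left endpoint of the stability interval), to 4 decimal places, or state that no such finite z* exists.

Set f=λy, z=hλ:
  k1=λy_n ⇒ h·k1=z·y_n;  k2=λ(1+5/11z)y_n ⇒ h·k2=z(1+5/11z)y_n
  y_{n+1}/y_n = 1 + 2/5z + 3/5z(1+5/11z) = 1 + z + 3/11z²
  Hence R(z) = 1 + z + 3/11z².

Find x<0 with |R(x)|<1.
x=-1.35: |R|=0.1470
R=1: x+3/11x²=0 ⇒ x=−11/3=-3.6667; min R=1−1/(4·3/11)=0.0833>−1
Confirm numerically:
  x=-3.000: |R|=0.45455 <1
  x=-2.816: |R|=0.34669 <1
  x=-1.924: |R|=0.08558 <1
  x=-1.758: |R|=0.08488 <1
  x=-3.939: |R|=1.29256 >1
  x=-3.819: |R|=1.15866 >1
Interval (-3.6667, 0).

left endpoint -3.6667.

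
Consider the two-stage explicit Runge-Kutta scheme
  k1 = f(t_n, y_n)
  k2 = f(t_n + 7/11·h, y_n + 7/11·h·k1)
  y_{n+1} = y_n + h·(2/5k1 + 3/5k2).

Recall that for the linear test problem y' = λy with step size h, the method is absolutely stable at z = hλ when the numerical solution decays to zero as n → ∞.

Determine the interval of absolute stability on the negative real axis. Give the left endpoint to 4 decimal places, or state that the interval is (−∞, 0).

With y'=λy (z=hλ):
  k1=λy_n ⇒ h·k1=z·y_n;  k2=λ(1+7/11z)y_n ⇒ h·k2=z(1+7/11z)y_n
  y_{n+1}/y_n = 1 + 2/5z + 3/5z(1+7/11z) = 1 + z + 21/55z²
  R(z) = 1 + z + 21/55z².

Need |R(x)|<1, x<0.
x=-0.76: |R|=0.4605
R=1: x+21/55x²=0 ⇒ x=−55/21=-2.6190; min R=1−1/(4·21/55)=0.3452>−1
Confirm numerically:
  x=-2.197: |R|=0.64596 <1
  x=-2.035: |R|=0.54620 <1
  x=-1.819: |R|=0.44435 <1
  x=-3.013: |R|=1.45321 >1
  x=-2.742: |R|=1.12872 >1
  x=-2.730: |R|=1.11565 >1
Stable set (-2.6190, 0).

(-2.6190, 0).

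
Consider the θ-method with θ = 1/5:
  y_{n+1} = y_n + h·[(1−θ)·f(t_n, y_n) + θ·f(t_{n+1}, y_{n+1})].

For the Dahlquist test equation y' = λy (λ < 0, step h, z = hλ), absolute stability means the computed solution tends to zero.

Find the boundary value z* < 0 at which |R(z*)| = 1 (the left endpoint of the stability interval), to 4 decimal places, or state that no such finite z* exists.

left endpoint -3.3333.

Set f=λy, z=hλ:
  y_{n+1} = y_n + z·[4/5·y_n + 1/5·y_{n+1}] ⇒ (1 − 1/5z)y_{n+1} = (1 + 4/5z)y_n
  R(z) = (1 + 4/5z)/(1 − 1/5z).

Solve |R(x)|<1 on ℝ⁻.
x=-0.63: |R|=0.4405
R=−1: 1+4/5x = −1+1/5x ⇒ -3/5x=2 ⇒ x=2/(-3/5)=-3.3333
Confirm numerically:
  x=-2.314: |R|=0.58190 <1
  x=-2.286: |R|=0.56876 <1
  x=-2.100: |R|=0.47887 <1
  x=-1.662: |R|=0.24737 <1
  x=-3.586: |R|=1.08828 >1
  x=-3.486: |R|=1.05397 >1
Stable set (-3.3333, 0).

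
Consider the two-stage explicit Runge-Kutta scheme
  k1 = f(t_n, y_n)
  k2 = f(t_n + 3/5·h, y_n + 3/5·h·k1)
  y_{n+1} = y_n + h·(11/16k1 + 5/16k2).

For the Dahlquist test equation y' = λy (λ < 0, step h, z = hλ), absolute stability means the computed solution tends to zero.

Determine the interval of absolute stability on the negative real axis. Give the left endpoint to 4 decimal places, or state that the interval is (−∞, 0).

(-5.3333, 0).

With y'=λy (z=hλ):
  k1=λy_n ⇒ h·k1=z·y_n;  k2=λ(1+3/5z)y_n ⇒ h·k2=z(1+3/5z)y_n
  y_{n+1}/y_n = 1 + 11/16z + 5/16z(1+3/5z) = 1 + z + 3/16z²
  R(z) = 1 + z + 3/16z².

Need |R(x)|<1, x<0.
x=-1.55: |R|=0.0995
R=1: x+3/16x²=0 ⇒ x=−16/3=-5.3333; min R=1−1/(4·3/16)=-0.3333>−1
Confirm numerically:
  x=-3.812: |R|=0.08737 <1
  x=-3.643: |R|=0.15460 <1
  x=-3.032: |R|=0.30831 <1
  x=-5.645: |R|=1.32988 >1
  x=-5.451: |R|=1.12026 >1
So |R|<1 on (-5.3333, 0).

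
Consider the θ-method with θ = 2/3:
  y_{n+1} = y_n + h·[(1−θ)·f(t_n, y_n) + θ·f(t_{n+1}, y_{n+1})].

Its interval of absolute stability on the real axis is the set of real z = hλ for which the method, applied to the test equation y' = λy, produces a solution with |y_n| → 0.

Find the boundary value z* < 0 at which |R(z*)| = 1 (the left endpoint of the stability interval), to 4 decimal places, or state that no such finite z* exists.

interval (−∞, 0).

With y'=λy (z=hλ):
  y_{n+1} = y_n + z·[1/3·y_n + 2/3·y_{n+1}] ⇒ (1 − 2/3z)y_{n+1} = (1 + 1/3z)y_n
  ⇒ R(z) = (1 + 1/3z)/(1 − 2/3z).

Find x<0 with |R(x)|<1.
x=-1.52: |R|=0.2450
x=-2: |R|=0.1429
x=-10: |R|=0.3043
x=-100: |R|=0.4778
θ=2/3≥1/2 ⇒ |1+1/3x|<|1−2/3x| ∀x<0 ⇒ stable on all of ℝ⁻.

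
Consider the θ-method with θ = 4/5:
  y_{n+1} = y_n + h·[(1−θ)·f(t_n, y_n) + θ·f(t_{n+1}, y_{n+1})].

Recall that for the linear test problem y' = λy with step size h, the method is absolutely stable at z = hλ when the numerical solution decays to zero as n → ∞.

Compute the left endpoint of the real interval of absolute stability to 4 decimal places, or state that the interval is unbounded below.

Test eqn y'=λy, z=hλ:
  y_{n+1} = y_n + z·[1/5·y_n + 4/5·y_{n+1}] ⇒ (1 − 4/5z)y_{n+1} = (1 + 1/5z)y_n
  R(z) = (1 + 1/5z)/(1 − 4/5z).

Boundary: |R(x)|=1, x<0.
x=-0.93: |R|=0.4667
x=-2: |R|=0.2308
x=-10: |R|=0.1111
x=-100: |R|=0.2346
θ=4/5≥1/2 ⇒ |1+1/5x|<|1−4/5x| ∀x<0 ⇒ interval (−∞,0).

(−∞, 0) — no finite endpoint.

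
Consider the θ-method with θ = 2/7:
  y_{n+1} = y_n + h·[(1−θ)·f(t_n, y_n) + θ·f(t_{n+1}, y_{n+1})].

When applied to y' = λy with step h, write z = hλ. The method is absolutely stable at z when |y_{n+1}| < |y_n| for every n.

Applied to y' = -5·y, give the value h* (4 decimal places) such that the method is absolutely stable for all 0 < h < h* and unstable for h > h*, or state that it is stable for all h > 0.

(-4.6667,0); λ=-5 ⇒ h* = (14/3)/5 = 0.9333.

On y'=λy, z=hλ:
  y_{n+1} = y_n + z·[5/7·y_n + 2/7·y_{n+1}] ⇒ (1 − 2/7z)y_{n+1} = (1 + 5/7z)y_n
  ⇒ R(z) = (1 + 5/7z)/(1 − 2/7z).

Solve |R(x)|<1 on ℝ⁻.
x=-1.16: |R|=0.1288
R=−1: 1+5/7x = −1+2/7x ⇒ -3/7x=2 ⇒ x=2/(-3/7)=-4.6667
Confirm numerically:
  x=-4.592: |R|=0.98616 <1
  x=-4.034: |R|=0.87404 <1
  x=-2.716: |R|=0.52928 <1
  x=-5.192: |R|=1.09066 >1
  x=-5.175: |R|=1.08790 >1
  x=-5.139: |R|=1.08201 >1
Interval (-4.6667, 0).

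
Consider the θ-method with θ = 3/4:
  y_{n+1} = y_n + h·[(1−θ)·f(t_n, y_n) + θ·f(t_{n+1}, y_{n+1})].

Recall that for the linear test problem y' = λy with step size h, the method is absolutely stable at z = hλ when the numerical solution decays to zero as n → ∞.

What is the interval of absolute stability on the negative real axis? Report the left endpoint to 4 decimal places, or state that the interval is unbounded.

(−∞, 0) — no finite endpoint.

Set f=λy, z=hλ:
  y_{n+1} = y_n + z·[1/4·y_n + 3/4·y_{n+1}] ⇒ (1 − 3/4z)y_{n+1} = (1 + 1/4z)y_n
  R(z) = (1 + 1/4z)/(1 − 3/4z).

Solve |R(x)|<1 on ℝ⁻.
x=-0.9: |R|=0.4627
x=-2: |R|=0.2000
x=-10: |R|=0.1765
x=-100: |R|=0.3158
θ=3/4≥1/2 ⇒ |1+1/4x|<|1−3/4x| ∀x<0 ⇒ unbounded interval.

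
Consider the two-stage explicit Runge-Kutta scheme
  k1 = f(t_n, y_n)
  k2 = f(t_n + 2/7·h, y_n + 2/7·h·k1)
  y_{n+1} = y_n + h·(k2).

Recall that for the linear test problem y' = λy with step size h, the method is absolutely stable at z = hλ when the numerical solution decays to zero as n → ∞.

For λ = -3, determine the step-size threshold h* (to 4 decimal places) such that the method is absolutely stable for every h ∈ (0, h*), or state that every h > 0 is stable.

(-3.5000,0); λ=-3 ⇒ h* = (7/2)/3 = 1.1667.

With y'=λy (z=hλ):
  k1=λy_n ⇒ h·k1=z·y_n;  k2=λ(1+2/7z)y_n ⇒ h·k2=z(1+2/7z)y_n
  y_{n+1}/y_n = 1 + z(1+2/7z) = 1 + z + 2/7z²
  ⇒ R(z) = 1 + z + 2/7z².

Find x<0 with |R(x)|<1.
x=-0.8: |R|=0.3829
R=1: x+2/7x²=0 ⇒ x=−7/2=-3.5000; min R=1−1/(4·2/7)=0.1250>−1
Confirm numerically:
  x=-3.039: |R|=0.59972 <1
  x=-1.741: |R|=0.12502 <1
  x=-1.676: |R|=0.12656 <1
  x=-3.846: |R|=1.38020 >1
  x=-3.824: |R|=1.35399 >1
  x=-3.611: |R|=1.11452 >1
Interval (-3.5000, 0).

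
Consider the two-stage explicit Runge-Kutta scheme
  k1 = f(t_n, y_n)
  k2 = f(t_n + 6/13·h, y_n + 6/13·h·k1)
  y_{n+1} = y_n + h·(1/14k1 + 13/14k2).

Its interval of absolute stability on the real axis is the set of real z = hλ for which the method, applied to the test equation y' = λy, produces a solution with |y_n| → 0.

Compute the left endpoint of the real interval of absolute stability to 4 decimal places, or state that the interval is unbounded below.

With y'=λy (z=hλ):
  k1=λy_n ⇒ h·k1=z·y_n;  k2=λ(1+6/13z)y_n ⇒ h·k2=z(1+6/13z)y_n
  y_{n+1}/y_n = 1 + 1/14z + 13/14z(1+6/13z) = 1 + z + 3/7z²
  R(z) = 1 + z + 3/7z².

Boundary: |R(x)|=1, x<0.
x=-0.52: |R|=0.5959
R=1: x+3/7x²=0 ⇒ x=−7/3=-2.3333; min R=1−1/(4·3/7)=0.4167>−1
Confirm numerically:
  x=-2.206: |R|=0.87962 <1
  x=-1.842: |R|=0.61213 <1
  x=-1.086: |R|=0.41946 <1
  x=-0.935: |R|=0.43967 <1
  x=-2.676: |R|=1.39299 >1
  x=-2.495: |R|=1.17287 >1
  x=-2.362: |R|=1.02902 >1
Stable set (-2.3333, 0).

left endpoint -2.3333.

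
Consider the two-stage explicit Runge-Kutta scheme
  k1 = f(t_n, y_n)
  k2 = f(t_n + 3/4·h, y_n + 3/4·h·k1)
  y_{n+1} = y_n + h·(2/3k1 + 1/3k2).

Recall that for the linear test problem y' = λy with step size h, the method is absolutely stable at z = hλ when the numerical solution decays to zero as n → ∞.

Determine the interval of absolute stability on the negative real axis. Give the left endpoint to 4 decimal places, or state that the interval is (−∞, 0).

(-4.0000, 0).

Set f=λy, z=hλ:
  k1=λy_n ⇒ h·k1=z·y_n;  k2=λ(1+3/4z)y_n ⇒ h·k2=z(1+3/4z)y_n
  y_{n+1}/y_n = 1 + 2/3z + 1/3z(1+3/4z) = 1 + z + 1/4z²
  R(z) = 1 + z + 1/4z².

Boundary: |R(x)|=1, x<0.
x=-0.91: |R|=0.2970
R=1: x+1/4x²=0 ⇒ x=−4=-4.0000; min R=1−1/(4·1/4)=0.0000>−1
Confirm numerically:
  x=-3.023: |R|=0.26163 <1
  x=-2.410: |R|=0.04202 <1
  x=-2.180: |R|=0.00810 <1
  x=-2.055: |R|=0.00076 <1
  x=-4.386: |R|=1.42325 >1
  x=-4.108: |R|=1.11092 >1
So |R|<1 on (-4.0000, 0).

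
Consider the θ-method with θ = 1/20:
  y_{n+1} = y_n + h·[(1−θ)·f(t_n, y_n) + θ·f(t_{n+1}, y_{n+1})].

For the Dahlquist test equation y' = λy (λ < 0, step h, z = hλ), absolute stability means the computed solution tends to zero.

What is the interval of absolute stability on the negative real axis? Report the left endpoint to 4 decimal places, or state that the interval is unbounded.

Test eqn y'=λy, z=hλ:
  y_{n+1} = y_n + z·[19/20·y_n + 1/20·y_{n+1}] ⇒ (1 − 1/20z)y_{n+1} = (1 + 19/20z)y_n
  so R(z) = (1 + 19/20z)/(1 − 1/20z).

Solve |R(x)|<1 on ℝ⁻.
x=-1.1: |R|=0.0427
R=−1: 1+19/20x = −1+1/20x ⇒ -9/10x=2 ⇒ x=2/(-9/10)=-2.2222
Confirm numerically:
  x=-2.093: |R|=0.89472 <1
  x=-2.076: |R|=0.88078 <1
  x=-1.852: |R|=0.69504 <1
  x=-2.788: |R|=1.44690 >1
  x=-2.451: |R|=1.18342 >1
  x=-2.307: |R|=1.06841 >1
Interval (-2.2222, 0).

(-2.2222, 0).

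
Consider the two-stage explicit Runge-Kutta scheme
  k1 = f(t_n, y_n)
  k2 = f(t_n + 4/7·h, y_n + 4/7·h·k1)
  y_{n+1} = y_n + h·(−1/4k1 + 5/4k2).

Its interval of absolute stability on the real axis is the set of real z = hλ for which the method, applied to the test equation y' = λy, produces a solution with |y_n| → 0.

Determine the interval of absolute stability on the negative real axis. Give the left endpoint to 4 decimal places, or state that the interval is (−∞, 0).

z∈(-1.4000,0).

Test eqn y'=λy, z=hλ:
  k1=λy_n ⇒ h·k1=z·y_n;  k2=λ(1+4/7z)y_n ⇒ h·k2=z(1+4/7z)y_n
  y_{n+1}/y_n = 1 − 1/4z + 5/4z(1+4/7z) = 1 + z + 5/7z²
  R(z) = 1 + z + 5/7z².

Find x<0 with |R(x)|<1.
x=-0.93: |R|=0.6878
R=1: x+5/7x²=0 ⇒ x=−7/5=-1.4000; min R=1−1/(4·5/7)=0.6500>−1
Confirm numerically:
  x=-0.937: |R|=0.69012 <1
  x=-0.934: |R|=0.68911 <1
  x=-0.869: |R|=0.67040 <1
  x=-1.949: |R|=1.76429 >1
  x=-1.720: |R|=1.39314 >1
  x=-1.686: |R|=1.34443 >1
Stable set (-1.4000, 0).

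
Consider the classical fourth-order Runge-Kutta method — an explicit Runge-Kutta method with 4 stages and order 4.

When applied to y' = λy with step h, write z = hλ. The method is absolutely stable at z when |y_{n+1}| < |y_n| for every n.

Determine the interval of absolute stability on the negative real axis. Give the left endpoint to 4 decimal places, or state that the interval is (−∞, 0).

z∈(-2.7853,0).

With y'=λy (z=hλ):
  order 4, 4-stage ⇒ R(z)=1+z+z^2/2+z^3/6+z^4/24
  (e.g. R(-0.88)=0.41861, |R|=0.41861)

Boundary: |R(x)|=1, x<0.
x=-0.88: |R|=0.4186
|R(-3.02)|=1.4155 |R(-2.43)|=0.5838 |R(-2.11)|=0.3763
Bisect:
  x_lo=-3.1707 |R|=1.7545  x_hi=-0.3598 |R|=0.6978
  mid=-1.76526 |R|=0.28061 →hi
  mid=-2.46797 |R|=0.61790 →hi
  mid=-2.81933 |R|=1.05255 →lo
  mid=-2.64365 |R|=0.80662 →hi
  mid=-2.73149 |R|=0.92187 →hi
  mid=-2.77541 |R|=0.98521 →hi
  mid=-2.79737 |R|=1.01837 →lo
  ...
  [-2.78536,-2.78519] ⇒ x*=-2.7853
Stable set (-2.7853, 0).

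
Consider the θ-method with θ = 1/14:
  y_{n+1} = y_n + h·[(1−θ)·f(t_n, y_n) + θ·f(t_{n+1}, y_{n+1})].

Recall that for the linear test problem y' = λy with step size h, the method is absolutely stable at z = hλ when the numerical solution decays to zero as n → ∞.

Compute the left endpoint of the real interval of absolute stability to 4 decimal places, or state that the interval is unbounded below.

z* = -2.3333.

On y'=λy, z=hλ:
  y_{n+1} = y_n + z·[13/14·y_n + 1/14·y_{n+1}] ⇒ (1 − 1/14z)y_{n+1} = (1 + 13/14z)y_n
  R(z) = (1 + 13/14z)/(1 − 1/14z).

Find x<0 with |R(x)|<1.
x=-0.41: |R|=0.6017
R=−1: 1+13/14x = −1+1/14x ⇒ -6/7x=2 ⇒ x=2/(-6/7)=-2.3333
Confirm numerically:
  x=-1.980: |R|=0.73467 <1
  x=-1.813: |R|=0.60514 <1
  x=-1.639: |R|=0.46723 <1
  x=-2.875: |R|=1.38519 >1
  x=-2.825: |R|=1.35067 >1
  x=-2.552: |R|=1.15853 >1
Stable set (-2.3333, 0).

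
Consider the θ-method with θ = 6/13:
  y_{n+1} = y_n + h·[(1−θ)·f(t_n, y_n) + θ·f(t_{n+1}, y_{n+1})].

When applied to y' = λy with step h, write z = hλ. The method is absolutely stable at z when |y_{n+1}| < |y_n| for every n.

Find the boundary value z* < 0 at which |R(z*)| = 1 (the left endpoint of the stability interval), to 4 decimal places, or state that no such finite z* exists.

Test eqn y'=λy, z=hλ:
  y_{n+1} = y_n + z·[7/13·y_n + 6/13·y_{n+1}] ⇒ (1 − 6/13z)y_{n+1} = (1 + 7/13z)y_n
  R(z) = (1 + 7/13z)/(1 − 6/13z).

Boundary: |R(x)|=1, x<0.
x=-1.12: |R|=0.2617
R=−1: 1+7/13x = −1+6/13x ⇒ -1/13x=2 ⇒ x=2/(-1/13)=-26.0000
Confirm numerically:
  x=-21.910: |R|=0.97169 <1
  x=-18.337: |R|=0.93771 <1
  x=-17.817: |R|=0.93175 <1
  x=-12.534: |R|=0.84733 <1
  x=-26.493: |R|=1.00287 >1
  x=-26.369: |R|=1.00216 >1
  x=-26.082: |R|=1.00048 >1
Interval (-26.0000, 0).

left endpoint -26.0000.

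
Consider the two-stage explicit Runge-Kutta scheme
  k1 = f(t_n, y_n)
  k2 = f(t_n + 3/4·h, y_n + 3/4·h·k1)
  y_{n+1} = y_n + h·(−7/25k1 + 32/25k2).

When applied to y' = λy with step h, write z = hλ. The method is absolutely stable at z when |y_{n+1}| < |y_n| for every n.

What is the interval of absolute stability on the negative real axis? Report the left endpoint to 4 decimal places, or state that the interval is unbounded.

(-1.0417, 0).

Test eqn y'=λy, z=hλ:
  k1=λy_n ⇒ h·k1=z·y_n;  k2=λ(1+3/4z)y_n ⇒ h·k2=z(1+3/4z)y_n
  y_{n+1}/y_n = 1 − 7/25z + 32/25z(1+3/4z) = 1 + z + 24/25z²
  so R(z) = 1 + z + 24/25z².

Solve |R(x)|<1 on ℝ⁻.
x=-1.48: |R|=1.6228
R=1: x+24/25x²=0 ⇒ x=−25/24=-1.0417; min R=1−1/(4·24/25)=0.7396>−1
Confirm numerically:
  x=-1.005: |R|=0.96462 <1
  x=-0.768: |R|=0.79823 <1
  x=-0.456: |R|=0.74362 <1
  x=-0.421: |R|=0.74915 <1
  x=-1.589: |R|=1.83492 >1
  x=-1.282: |R|=1.29578 >1
  x=-1.251: |R|=1.25140 >1
Stable set (-1.0417, 0).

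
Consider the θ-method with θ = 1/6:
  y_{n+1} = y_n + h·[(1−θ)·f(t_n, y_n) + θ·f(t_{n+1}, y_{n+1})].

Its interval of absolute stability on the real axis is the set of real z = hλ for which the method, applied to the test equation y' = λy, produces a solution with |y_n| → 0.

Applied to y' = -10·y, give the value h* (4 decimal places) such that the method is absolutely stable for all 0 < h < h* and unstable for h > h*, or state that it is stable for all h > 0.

(-3.0000,0); λ=-10 ⇒ h* = (3)/10 = 0.3000.

On y'=λy, z=hλ:
  y_{n+1} = y_n + z·[5/6·y_n + 1/6·y_{n+1}] ⇒ (1 − 1/6z)y_{n+1} = (1 + 5/6z)y_n
  Hence R(z) = (1 + 5/6z)/(1 − 1/6z).

Solve |R(x)|<1 on ℝ⁻.
x=-1.08: |R|=0.0847
R=−1: 1+5/6x = −1+1/6x ⇒ -2/3x=2 ⇒ x=2/(-2/3)=-3.0000
Confirm numerically:
  x=-2.863: |R|=0.93817 <1
  x=-2.759: |R|=0.88994 <1
  x=-2.036: |R|=0.52016 <1
  x=-1.845: |R|=0.41109 <1
  x=-3.544: |R|=1.22800 >1
  x=-3.472: |R|=1.19932 >1
So |R|<1 on (-3.0000, 0).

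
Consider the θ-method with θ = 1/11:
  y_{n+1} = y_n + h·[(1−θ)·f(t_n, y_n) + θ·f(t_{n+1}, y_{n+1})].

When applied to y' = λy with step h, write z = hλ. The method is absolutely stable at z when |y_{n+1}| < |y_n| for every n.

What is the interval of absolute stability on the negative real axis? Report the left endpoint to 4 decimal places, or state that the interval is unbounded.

Set f=λy, z=hλ:
  y_{n+1} = y_n + z·[10/11·y_n + 1/11·y_{n+1}] ⇒ (1 − 1/11z)y_{n+1} = (1 + 10/11z)y_n
  R(z) = (1 + 10/11z)/(1 − 1/11z).

Boundary: |R(x)|=1, x<0.
x=-0.33: |R|=0.6796
R=−1: 1+10/11x = −1+1/11x ⇒ -9/11x=2 ⇒ x=2/(-9/11)=-2.4444
Confirm numerically:
  x=-2.128: |R|=0.78306 <1
  x=-1.604: |R|=0.39987 <1
  x=-1.426: |R|=0.26235 <1
  x=-1.145: |R|=0.03705 <1
  x=-3.012: |R|=1.36454 >1
  x=-2.886: |R|=1.28619 >1
  x=-2.689: |R|=1.16079 >1
Stable set (-2.4444, 0).

z∈(-2.4444,0).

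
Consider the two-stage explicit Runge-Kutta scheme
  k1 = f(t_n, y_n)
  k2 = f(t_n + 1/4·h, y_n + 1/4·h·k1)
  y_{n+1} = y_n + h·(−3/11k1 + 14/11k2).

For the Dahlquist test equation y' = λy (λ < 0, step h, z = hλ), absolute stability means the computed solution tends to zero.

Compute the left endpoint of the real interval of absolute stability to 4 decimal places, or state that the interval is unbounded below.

left endpoint -3.1429.

On y'=λy, z=hλ:
  k1=λy_n ⇒ h·k1=z·y_n;  k2=λ(1+1/4z)y_n ⇒ h·k2=z(1+1/4z)y_n
  y_{n+1}/y_n = 1 − 3/11z + 14/11z(1+1/4z) = 1 + z + 7/22z²
  ⇒ R(z) = 1 + z + 7/22z².

Boundary: |R(x)|=1, x<0.
x=-1.39: |R|=0.2248
R=1: x+7/22x²=0 ⇒ x=−22/7=-3.1429; min R=1−1/(4·7/22)=0.2143>−1
Confirm numerically:
  x=-2.662: |R|=0.59271 <1
  x=-2.474: |R|=0.47349 <1
  x=-2.366: |R|=0.41517 <1
  x=-2.206: |R|=0.34241 <1
  x=-3.292: |R|=1.15622 >1
  x=-3.247: |R|=1.10759 >1
So |R|<1 on (-3.1429, 0).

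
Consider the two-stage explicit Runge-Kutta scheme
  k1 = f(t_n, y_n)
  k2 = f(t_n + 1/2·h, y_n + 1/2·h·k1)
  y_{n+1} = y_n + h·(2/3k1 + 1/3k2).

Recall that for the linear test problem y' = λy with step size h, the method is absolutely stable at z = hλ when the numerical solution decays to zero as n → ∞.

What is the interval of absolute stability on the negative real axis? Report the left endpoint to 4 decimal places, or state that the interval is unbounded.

(-6.0000, 0).

Test eqn y'=λy, z=hλ:
  k1=λy_n ⇒ h·k1=z·y_n;  k2=λ(1+1/2z)y_n ⇒ h·k2=z(1+1/2z)y_n
  y_{n+1}/y_n = 1 + 2/3z + 1/3z(1+1/2z) = 1 + z + 1/6z²
  R(z) = 1 + z + 1/6z².

Need |R(x)|<1, x<0.
x=-1.51: |R|=0.1300
R=1: x+1/6x²=0 ⇒ x=−6=-6.0000; min R=1−1/(4·1/6)=-0.5000>−1
Confirm numerically:
  x=-4.788: |R|=0.03282 <1
  x=-4.731: |R|=0.00061 <1
  x=-4.181: |R|=0.26754 <1
  x=-6.459: |R|=1.49411 >1
  x=-6.361: |R|=1.38272 >1
  x=-6.126: |R|=1.12865 >1
Stable set (-6.0000, 0).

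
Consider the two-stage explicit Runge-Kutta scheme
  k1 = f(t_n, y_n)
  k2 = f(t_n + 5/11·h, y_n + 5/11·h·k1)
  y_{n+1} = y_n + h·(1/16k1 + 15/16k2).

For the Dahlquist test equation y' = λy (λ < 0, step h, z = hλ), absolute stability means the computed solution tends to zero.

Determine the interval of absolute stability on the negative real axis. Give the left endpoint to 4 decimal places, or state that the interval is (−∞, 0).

Set f=λy, z=hλ:
  k1=λy_n ⇒ h·k1=z·y_n;  k2=λ(1+5/11z)y_n ⇒ h·k2=z(1+5/11z)y_n
  y_{n+1}/y_n = 1 + 1/16z + 15/16z(1+5/11z) = 1 + z + 75/176z²
  R(z) = 1 + z + 75/176z².

Find x<0 with |R(x)|<1.
x=-0.48: |R|=0.6182
R=1: x+75/176x²=0 ⇒ x=−176/75=-2.3467; min R=1−1/(4·75/176)=0.4133>−1
Confirm numerically:
  x=-2.232: |R|=0.89094 <1
  x=-1.775: |R|=0.56760 <1
  x=-1.635: |R|=0.50416 <1
  x=-2.642: |R|=1.33250 >1
  x=-2.627: |R|=1.31382 >1
  x=-2.416: |R|=1.07138 >1
So |R|<1 on (-2.3467, 0).

z∈(-2.3467,0).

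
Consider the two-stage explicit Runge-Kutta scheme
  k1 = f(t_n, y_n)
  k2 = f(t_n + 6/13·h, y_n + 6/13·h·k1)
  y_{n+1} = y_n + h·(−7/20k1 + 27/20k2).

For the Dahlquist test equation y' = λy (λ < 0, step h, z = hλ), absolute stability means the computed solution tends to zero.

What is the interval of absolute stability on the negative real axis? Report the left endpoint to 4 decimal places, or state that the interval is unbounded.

(-1.6049, 0).

Set f=λy, z=hλ:
  k1=λy_n ⇒ h·k1=z·y_n;  k2=λ(1+6/13z)y_n ⇒ h·k2=z(1+6/13z)y_n
  y_{n+1}/y_n = 1 − 7/20z + 27/20z(1+6/13z) = 1 + z + 81/130z²
  R(z) = 1 + z + 81/130z².

Find x<0 with |R(x)|<1.
x=-0.68: |R|=0.6081
R=1: x+81/130x²=0 ⇒ x=−130/81=-1.6049; min R=1−1/(4·81/130)=0.5988>−1
Confirm numerically:
  x=-1.479: |R|=0.88394 <1
  x=-1.448: |R|=0.85841 <1
  x=-0.957: |R|=0.61364 <1
  x=-0.901: |R|=0.60481 <1
  x=-1.773: |R|=1.18566 >1
  x=-1.704: |R|=1.10518 >1
  x=-1.659: |R|=1.05588 >1
Stable set (-1.6049, 0).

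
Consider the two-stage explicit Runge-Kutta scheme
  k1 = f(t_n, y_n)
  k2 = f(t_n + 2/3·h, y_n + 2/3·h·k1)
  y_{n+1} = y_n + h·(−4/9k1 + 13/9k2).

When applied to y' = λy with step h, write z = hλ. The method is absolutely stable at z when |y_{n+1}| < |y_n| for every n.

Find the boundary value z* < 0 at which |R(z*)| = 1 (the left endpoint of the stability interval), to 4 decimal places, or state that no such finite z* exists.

z* = -1.0385.

Test eqn y'=λy, z=hλ:
  k1=λy_n ⇒ h·k1=z·y_n;  k2=λ(1+2/3z)y_n ⇒ h·k2=z(1+2/3z)y_n
  y_{n+1}/y_n = 1 − 4/9z + 13/9z(1+2/3z) = 1 + z + 26/27z²
  R(z) = 1 + z + 26/27z².

Solve |R(x)|<1 on ℝ⁻.
x=-0.81: |R|=0.8218
R=1: x+26/27x²=0 ⇒ x=−27/26=-1.0385; min R=1−1/(4·26/27)=0.7404>−1
Confirm numerically:
  x=-0.893: |R|=0.87491 <1
  x=-0.710: |R|=0.77543 <1
  x=-0.553: |R|=0.74148 <1
  x=-1.488: |R|=1.64414 >1
  x=-1.225: |R|=1.22005 >1
  x=-1.093: |R|=1.05740 >1
Stable set (-1.0385, 0).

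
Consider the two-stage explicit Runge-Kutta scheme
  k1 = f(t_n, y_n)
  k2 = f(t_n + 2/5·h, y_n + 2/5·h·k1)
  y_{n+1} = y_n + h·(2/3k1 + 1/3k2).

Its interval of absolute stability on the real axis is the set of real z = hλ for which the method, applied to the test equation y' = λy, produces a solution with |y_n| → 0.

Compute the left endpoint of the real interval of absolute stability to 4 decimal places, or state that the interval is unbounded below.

z* = -7.5000.

Test eqn y'=λy, z=hλ:
  k1=λy_n ⇒ h·k1=z·y_n;  k2=λ(1+2/5z)y_n ⇒ h·k2=z(1+2/5z)y_n
  y_{n+1}/y_n = 1 + 2/3z + 1/3z(1+2/5z) = 1 + z + 2/15z²
  R(z) = 1 + z + 2/15z².

Boundary: |R(x)|=1, x<0.
x=-0.5: |R|=0.5333
R=1: x+2/15x²=0 ⇒ x=−15/2=-7.5000; min R=1−1/(4·2/15)=-0.8750>−1
Confirm numerically:
  x=-6.596: |R|=0.20496 <1
  x=-5.151: |R|=0.61329 <1
  x=-3.663: |R|=0.87399 <1
  x=-7.747: |R|=1.25513 >1
  x=-7.655: |R|=1.15820 >1
So |R|<1 on (-7.5000, 0).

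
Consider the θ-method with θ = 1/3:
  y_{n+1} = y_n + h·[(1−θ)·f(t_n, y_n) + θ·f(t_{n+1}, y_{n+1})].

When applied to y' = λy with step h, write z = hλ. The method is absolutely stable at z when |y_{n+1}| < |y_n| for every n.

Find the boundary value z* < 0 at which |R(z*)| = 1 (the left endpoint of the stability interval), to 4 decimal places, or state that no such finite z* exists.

Test eqn y'=λy, z=hλ:
  y_{n+1} = y_n + z·[2/3·y_n + 1/3·y_{n+1}] ⇒ (1 − 1/3z)y_{n+1} = (1 + 2/3z)y_n
  R(z) = (1 + 2/3z)/(1 − 1/3z).

Solve |R(x)|<1 on ℝ⁻.
x=-1.66: |R|=0.0687
R=−1: 1+2/3x = −1+1/3x ⇒ -1/3x=2 ⇒ x=2/(-1/3)=-6.0000
Confirm numerically:
  x=-5.695: |R|=0.96492 <1
  x=-5.172: |R|=0.89868 <1
  x=-3.838: |R|=0.68383 <1
  x=-3.352: |R|=0.58312 <1
  x=-6.472: |R|=1.04983 >1
  x=-6.326: |R|=1.03496 >1
So |R|<1 on (-6.0000, 0).

z* = -6.0000.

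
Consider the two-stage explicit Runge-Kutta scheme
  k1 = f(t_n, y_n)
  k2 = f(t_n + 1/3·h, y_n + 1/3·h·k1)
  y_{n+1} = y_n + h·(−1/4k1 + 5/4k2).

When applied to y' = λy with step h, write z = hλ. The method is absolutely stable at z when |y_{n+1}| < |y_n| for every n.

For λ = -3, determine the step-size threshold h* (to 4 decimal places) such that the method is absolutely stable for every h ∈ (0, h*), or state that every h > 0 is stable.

With y'=λy (z=hλ):
  k1=λy_n ⇒ h·k1=z·y_n;  k2=λ(1+1/3z)y_n ⇒ h·k2=z(1+1/3z)y_n
  y_{n+1}/y_n = 1 − 1/4z + 5/4z(1+1/3z) = 1 + z + 5/12z²
  R(z) = 1 + z + 5/12z².

Find x<0 with |R(x)|<1.
x=-1.31: |R|=0.4050
R=1: x+5/12x²=0 ⇒ x=−12/5=-2.4000; min R=1−1/(4·5/12)=0.4000>−1
Confirm numerically:
  x=-2.218: |R|=0.83180 <1
  x=-2.013: |R|=0.67540 <1
  x=-1.715: |R|=0.51051 <1
  x=-1.499: |R|=0.43725 <1
  x=-2.677: |R|=1.30897 >1
  x=-2.571: |R|=1.18318 >1
  x=-2.434: |R|=1.03448 >1
Interval (-2.4000, 0).

(-2.4000,0); λ=-3 ⇒ h* = (12/5)/3 = 0.8000.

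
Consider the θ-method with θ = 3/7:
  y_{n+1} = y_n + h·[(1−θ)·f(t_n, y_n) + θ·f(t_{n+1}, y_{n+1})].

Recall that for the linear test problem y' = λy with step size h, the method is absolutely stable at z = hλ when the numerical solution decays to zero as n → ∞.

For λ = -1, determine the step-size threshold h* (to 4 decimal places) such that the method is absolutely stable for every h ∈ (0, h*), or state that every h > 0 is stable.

(-14.0000,0); λ=-1 ⇒ h* = (14)/1 = 14.0000.

With y'=λy (z=hλ):
  y_{n+1} = y_n + z·[4/7·y_n + 3/7·y_{n+1}] ⇒ (1 − 3/7z)y_{n+1} = (1 + 4/7z)y_n
  Hence R(z) = (1 + 4/7z)/(1 − 3/7z).

Boundary: |R(x)|=1, x<0.
x=-1.64: |R|=0.0369
R=−1: 1+4/7x = −1+3/7x ⇒ -1/7x=2 ⇒ x=2/(-1/7)=-14.0000
Confirm numerically:
  x=-13.641: |R|=0.99251 <1
  x=-9.615: |R|=0.87767 <1
  x=-7.943: |R|=0.80353 <1
  x=-6.238: |R|=0.69814 <1
  x=-14.413: |R|=1.00822 >1
  x=-14.052: |R|=1.00106 >1
Stable set (-14.0000, 0).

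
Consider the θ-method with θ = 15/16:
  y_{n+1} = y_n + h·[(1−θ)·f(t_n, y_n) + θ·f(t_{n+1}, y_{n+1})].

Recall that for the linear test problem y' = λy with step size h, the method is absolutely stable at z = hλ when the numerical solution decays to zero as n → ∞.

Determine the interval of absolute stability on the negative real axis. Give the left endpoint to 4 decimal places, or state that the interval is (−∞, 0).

(−∞, 0) — no finite endpoint.

Set f=λy, z=hλ:
  y_{n+1} = y_n + z·[1/16·y_n + 15/16·y_{n+1}] ⇒ (1 − 15/16z)y_{n+1} = (1 + 1/16z)y_n
  R(z) = (1 + 1/16z)/(1 − 15/16z).

Find x<0 with |R(x)|<1.
x=-0.39: |R|=0.7144
x=-2: |R|=0.3043
x=-10: |R|=0.0361
x=-100: |R|=0.0554
θ=15/16≥1/2 ⇒ |1+1/16x|<|1−15/16x| ∀x<0 ⇒ stable on all of ℝ⁻.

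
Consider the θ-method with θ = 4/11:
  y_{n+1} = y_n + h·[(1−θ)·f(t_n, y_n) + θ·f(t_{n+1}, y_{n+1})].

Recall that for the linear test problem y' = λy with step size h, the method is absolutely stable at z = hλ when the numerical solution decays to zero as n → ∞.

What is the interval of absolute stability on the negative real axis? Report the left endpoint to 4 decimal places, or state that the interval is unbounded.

With y'=λy (z=hλ):
  y_{n+1} = y_n + z·[7/11·y_n + 4/11·y_{n+1}] ⇒ (1 − 4/11z)y_{n+1} = (1 + 7/11z)y_n
  ⇒ R(z) = (1 + 7/11z)/(1 − 4/11z).

Solve |R(x)|<1 on ℝ⁻.
x=-1.79: |R|=0.0843
R=−1: 1+7/11x = −1+4/11x ⇒ -3/11x=2 ⇒ x=2/(-3/11)=-7.3333
Confirm numerically:
  x=-6.629: |R|=0.94368 <1
  x=-5.665: |R|=0.85131 <1
  x=-4.983: |R|=0.77205 <1
  x=-3.167: |R|=0.47190 <1
  x=-7.770: |R|=1.03113 >1
  x=-7.451: |R|=1.00865 >1
Interval (-7.3333, 0).

(-7.3333, 0).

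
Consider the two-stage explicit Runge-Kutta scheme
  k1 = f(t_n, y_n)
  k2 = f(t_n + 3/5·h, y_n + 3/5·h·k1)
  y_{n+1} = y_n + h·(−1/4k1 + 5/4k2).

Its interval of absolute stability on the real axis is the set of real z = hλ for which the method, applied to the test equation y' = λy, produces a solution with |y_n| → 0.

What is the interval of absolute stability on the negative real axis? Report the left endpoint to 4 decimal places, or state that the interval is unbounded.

Test eqn y'=λy, z=hλ:
  k1=λy_n ⇒ h·k1=z·y_n;  k2=λ(1+3/5z)y_n ⇒ h·k2=z(1+3/5z)y_n
  y_{n+1}/y_n = 1 − 1/4z + 5/4z(1+3/5z) = 1 + z + 3/4z²
  so R(z) = 1 + z + 3/4z².

Boundary: |R(x)|=1, x<0.
x=-1.4: |R|=1.0700
R=1: x+3/4x²=0 ⇒ x=−4/3=-1.3333; min R=1−1/(4·3/4)=0.6667>−1
Confirm numerically:
  x=-1.027: |R|=0.76405 <1
  x=-1.022: |R|=0.76136 <1
  x=-0.911: |R|=0.71144 <1
  x=-0.751: |R|=0.67200 <1
  x=-1.907: |R|=1.82049 >1
  x=-1.860: |R|=1.73470 >1
  x=-1.622: |R|=1.35116 >1
Interval (-1.3333, 0).

z∈(-1.3333,0).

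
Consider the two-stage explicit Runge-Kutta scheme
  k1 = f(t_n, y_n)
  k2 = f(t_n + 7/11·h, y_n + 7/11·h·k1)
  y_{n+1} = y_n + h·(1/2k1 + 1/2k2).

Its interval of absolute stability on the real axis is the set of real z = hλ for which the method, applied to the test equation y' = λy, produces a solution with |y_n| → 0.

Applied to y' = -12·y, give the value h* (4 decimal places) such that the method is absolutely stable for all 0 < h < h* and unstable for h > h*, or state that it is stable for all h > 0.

(-3.1429,0); λ=-12 ⇒ h* = (22/7)/12 = 0.2619.

On y'=λy, z=hλ:
  k1=λy_n ⇒ h·k1=z·y_n;  k2=λ(1+7/11z)y_n ⇒ h·k2=z(1+7/11z)y_n
  y_{n+1}/y_n = 1 + 1/2z + 1/2z(1+7/11z) = 1 + z + 7/22z²
  so R(z) = 1 + z + 7/22z².

Boundary: |R(x)|=1, x<0.
x=-1.25: |R|=0.2472
R=1: x+7/22x²=0 ⇒ x=−22/7=-3.1429; min R=1−1/(4·7/22)=0.2143>−1
Confirm numerically:
  x=-3.074: |R|=0.93265 <1
  x=-2.894: |R|=0.77085 <1
  x=-2.504: |R|=0.49101 <1
  x=-1.747: |R|=0.22409 <1
  x=-3.719: |R|=1.68176 >1
  x=-3.262: |R|=1.12366 >1
  x=-3.185: |R|=1.04271 >1
Stable set (-3.1429, 0).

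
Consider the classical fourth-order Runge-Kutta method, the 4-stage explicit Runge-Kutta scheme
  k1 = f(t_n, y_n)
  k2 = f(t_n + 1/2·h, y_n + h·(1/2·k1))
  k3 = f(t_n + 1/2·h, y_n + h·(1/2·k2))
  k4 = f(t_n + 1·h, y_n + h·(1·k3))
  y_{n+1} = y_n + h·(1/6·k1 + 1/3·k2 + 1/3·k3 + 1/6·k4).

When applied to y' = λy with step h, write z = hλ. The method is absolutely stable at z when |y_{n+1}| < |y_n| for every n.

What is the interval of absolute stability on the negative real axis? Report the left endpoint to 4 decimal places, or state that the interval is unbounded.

z∈(-2.7853,0).

Set f=λy, z=hλ:
  order 4, 4-stage ⇒ R(z)=1+z+z^2/2+z^3/6+z^4/24
  (e.g. R(-0.74)=0.47876, |R|=0.47876)

Need |R(x)|<1, x<0.
x=-0.74: |R|=0.4788
|R(-3.03)|=1.4361 |R(-1.22)|=0.3139 |R(-0.54)|=0.5831
Bisect:
  x_lo=-3.2377 |R|=1.9258  x_hi=-0.0802 |R|=0.9230
  mid=-1.65895 |R|=0.27176 →hi
  mid=-2.44835 |R|=0.60000 →hi
  mid=-2.84305 |R|=1.09062 →lo
  mid=-2.64570 |R|=0.80914 →hi
  mid=-2.74437 |R|=0.94004 →hi
  mid=-2.79371 |R|=1.01276 →lo
  mid=-2.76904 |R|=0.97577 →hi
  mid=-2.78137 |R|=0.99411 →hi
  mid=-2.78754 |R|=1.00340 →lo
  ...
  [-2.78542,-2.78523] ⇒ x*=-2.7853
Stable set (-2.7853, 0).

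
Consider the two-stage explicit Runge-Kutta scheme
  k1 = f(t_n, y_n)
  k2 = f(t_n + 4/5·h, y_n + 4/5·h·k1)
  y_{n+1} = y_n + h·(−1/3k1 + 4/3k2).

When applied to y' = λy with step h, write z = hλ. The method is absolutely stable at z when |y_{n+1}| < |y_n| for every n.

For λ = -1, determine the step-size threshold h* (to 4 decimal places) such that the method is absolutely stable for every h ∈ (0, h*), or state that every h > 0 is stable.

(-0.9375,0); λ=-1 ⇒ h* = (15/16)/1 = 0.9375.

On y'=λy, z=hλ:
  k1=λy_n ⇒ h·k1=z·y_n;  k2=λ(1+4/5z)y_n ⇒ h·k2=z(1+4/5z)y_n
  y_{n+1}/y_n = 1 − 1/3z + 4/3z(1+4/5z) = 1 + z + 16/15z²
  ⇒ R(z) = 1 + z + 16/15z².

Find x<0 with |R(x)|<1.
x=-0.76: |R|=0.8561
R=1: x+16/15x²=0 ⇒ x=−15/16=-0.9375; min R=1−1/(4·16/15)=0.7656>−1
Confirm numerically:
  x=-0.904: |R|=0.96770 <1
  x=-0.737: |R|=0.84238 <1
  x=-0.642: |R|=0.79764 <1
  x=-0.403: |R|=0.77024 <1
  x=-1.163: |R|=1.27974 >1
  x=-1.065: |R|=1.14484 >1
Stable set (-0.9375, 0).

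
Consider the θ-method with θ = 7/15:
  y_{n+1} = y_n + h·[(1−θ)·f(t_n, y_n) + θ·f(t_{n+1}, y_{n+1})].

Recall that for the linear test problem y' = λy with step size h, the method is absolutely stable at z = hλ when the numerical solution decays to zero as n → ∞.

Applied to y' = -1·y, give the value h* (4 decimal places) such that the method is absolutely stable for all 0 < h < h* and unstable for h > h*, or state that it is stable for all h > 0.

Set f=λy, z=hλ:
  y_{n+1} = y_n + z·[8/15·y_n + 7/15·y_{n+1}] ⇒ (1 − 7/15z)y_{n+1} = (1 + 8/15z)y_n
  R(z) = (1 + 8/15z)/(1 − 7/15z).

Need |R(x)|<1, x<0.
x=-1.55: |R|=0.1006
R=−1: 1+8/15x = −1+7/15x ⇒ -1/15x=2 ⇒ x=2/(-1/15)=-30.0000
Confirm numerically:
  x=-25.194: |R|=0.97488 <1
  x=-17.089: |R|=0.90410 <1
  x=-13.599: |R|=0.85116 <1
  x=-30.353: |R|=1.00155 >1
  x=-30.276: |R|=1.00122 >1
  x=-30.271: |R|=1.00119 >1
So |R|<1 on (-30.0000, 0).

(-30.0000,0); λ=-1 ⇒ h* = (30)/1 = 30.0000.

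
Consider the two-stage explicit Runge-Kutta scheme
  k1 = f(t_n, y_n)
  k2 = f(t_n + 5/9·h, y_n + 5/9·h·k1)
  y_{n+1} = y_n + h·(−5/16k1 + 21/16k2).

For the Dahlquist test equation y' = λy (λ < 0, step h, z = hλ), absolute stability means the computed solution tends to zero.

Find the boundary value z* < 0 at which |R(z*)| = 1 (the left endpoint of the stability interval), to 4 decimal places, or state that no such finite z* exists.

left endpoint -1.3714.

Test eqn y'=λy, z=hλ:
  k1=λy_n ⇒ h·k1=z·y_n;  k2=λ(1+5/9z)y_n ⇒ h·k2=z(1+5/9z)y_n
  y_{n+1}/y_n = 1 − 5/16z + 21/16z(1+5/9z) = 1 + z + 35/48z²
  so R(z) = 1 + z + 35/48z².

Boundary: |R(x)|=1, x<0.
x=-1.62: |R|=1.2936
R=1: x+35/48x²=0 ⇒ x=−48/35=-1.3714; min R=1−1/(4·35/48)=0.6571>−1
Confirm numerically:
  x=-1.119: |R|=0.79403 <1
  x=-1.117: |R|=0.79277 <1
  x=-0.725: |R|=0.65827 <1
  x=-0.635: |R|=0.65902 <1
  x=-1.634: |R|=1.31284 >1
  x=-1.412: |R|=1.04177 >1
  x=-1.398: |R|=1.02709 >1
Interval (-1.3714, 0).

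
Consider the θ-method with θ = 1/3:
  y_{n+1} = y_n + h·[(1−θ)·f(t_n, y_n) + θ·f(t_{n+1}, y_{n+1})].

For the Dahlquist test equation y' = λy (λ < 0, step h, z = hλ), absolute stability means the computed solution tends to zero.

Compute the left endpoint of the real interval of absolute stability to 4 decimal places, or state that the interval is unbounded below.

Set f=λy, z=hλ:
  y_{n+1} = y_n + z·[2/3·y_n + 1/3·y_{n+1}] ⇒ (1 − 1/3z)y_{n+1} = (1 + 2/3z)y_n
  Hence R(z) = (1 + 2/3z)/(1 − 1/3z).

Boundary: |R(x)|=1, x<0.
x=-1.8: |R|=0.1250
R=−1: 1+2/3x = −1+1/3x ⇒ -1/3x=2 ⇒ x=2/(-1/3)=-6.0000
Confirm numerically:
  x=-5.502: |R|=0.94143 <1
  x=-4.958: |R|=0.86906 <1
  x=-3.855: |R|=0.68709 <1
  x=-6.512: |R|=1.05383 >1
  x=-6.389: |R|=1.04143 >1
  x=-6.178: |R|=1.01939 >1
Interval (-6.0000, 0).

z* = -6.0000.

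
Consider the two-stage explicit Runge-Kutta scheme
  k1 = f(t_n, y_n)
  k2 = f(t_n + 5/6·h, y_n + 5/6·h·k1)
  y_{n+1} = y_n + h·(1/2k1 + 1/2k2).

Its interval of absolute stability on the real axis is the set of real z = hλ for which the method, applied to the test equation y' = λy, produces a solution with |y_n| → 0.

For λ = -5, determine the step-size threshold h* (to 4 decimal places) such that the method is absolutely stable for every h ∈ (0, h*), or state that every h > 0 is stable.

On y'=λy, z=hλ:
  k1=λy_n ⇒ h·k1=z·y_n;  k2=λ(1+5/6z)y_n ⇒ h·k2=z(1+5/6z)y_n
  y_{n+1}/y_n = 1 + 1/2z + 1/2z(1+5/6z) = 1 + z + 5/12z²
  R(z) = 1 + z + 5/12z².

Need |R(x)|<1, x<0.
x=-1.19: |R|=0.4000
R=1: x+5/12x²=0 ⇒ x=−12/5=-2.4000; min R=1−1/(4·5/12)=0.4000>−1
Confirm numerically:
  x=-2.292: |R|=0.89686 <1
  x=-1.800: |R|=0.55000 <1
  x=-1.313: |R|=0.40532 <1
  x=-1.180: |R|=0.40017 <1
  x=-2.695: |R|=1.33126 >1
  x=-2.560: |R|=1.17067 >1
Interval (-2.4000, 0).

(-2.4000,0); λ=-5 ⇒ h* = (12/5)/5 = 0.4800.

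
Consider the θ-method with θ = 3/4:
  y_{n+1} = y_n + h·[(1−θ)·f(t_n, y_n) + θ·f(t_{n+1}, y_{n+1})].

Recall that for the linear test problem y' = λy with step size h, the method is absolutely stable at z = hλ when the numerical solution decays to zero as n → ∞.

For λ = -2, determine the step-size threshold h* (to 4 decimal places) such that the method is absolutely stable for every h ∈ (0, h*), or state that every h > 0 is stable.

Set f=λy, z=hλ:
  y_{n+1} = y_n + z·[1/4·y_n + 3/4·y_{n+1}] ⇒ (1 − 3/4z)y_{n+1} = (1 + 1/4z)y_n
  ⇒ R(z) = (1 + 1/4z)/(1 − 3/4z).

Solve |R(x)|<1 on ℝ⁻.
x=-1.73: |R|=0.2470
x=-2: |R|=0.2000
x=-10: |R|=0.1765
x=-100: |R|=0.3158
θ=3/4≥1/2 ⇒ |1+1/4x|<|1−3/4x| ∀x<0 ⇒ interval (−∞,0).

interval (−∞, 0). Any h>0 works for λ=-2.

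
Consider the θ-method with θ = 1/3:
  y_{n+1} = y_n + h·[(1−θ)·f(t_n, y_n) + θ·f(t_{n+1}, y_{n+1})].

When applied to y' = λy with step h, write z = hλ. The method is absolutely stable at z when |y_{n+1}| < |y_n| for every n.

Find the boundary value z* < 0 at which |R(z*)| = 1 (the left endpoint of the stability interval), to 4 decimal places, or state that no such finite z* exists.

On y'=λy, z=hλ:
  y_{n+1} = y_n + z·[2/3·y_n + 1/3·y_{n+1}] ⇒ (1 − 1/3z)y_{n+1} = (1 + 2/3z)y_n
  Hence R(z) = (1 + 2/3z)/(1 − 1/3z).

Need |R(x)|<1, x<0.
x=-1.04: |R|=0.2277
R=−1: 1+2/3x = −1+1/3x ⇒ -1/3x=2 ⇒ x=2/(-1/3)=-6.0000
Confirm numerically:
  x=-4.179: |R|=0.74634 <1
  x=-4.092: |R|=0.73096 <1
  x=-3.036: |R|=0.50895 <1
  x=-6.410: |R|=1.04357 >1
  x=-6.361: |R|=1.03856 >1
  x=-6.046: |R|=1.00509 >1
So |R|<1 on (-6.0000, 0).

z* = -6.0000.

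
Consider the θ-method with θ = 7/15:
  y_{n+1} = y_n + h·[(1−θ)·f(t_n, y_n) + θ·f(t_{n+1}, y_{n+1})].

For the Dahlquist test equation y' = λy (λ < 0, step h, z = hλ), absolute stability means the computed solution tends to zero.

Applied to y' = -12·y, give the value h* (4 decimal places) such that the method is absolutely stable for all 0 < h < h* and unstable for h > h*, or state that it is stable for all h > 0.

(-30.0000,0); λ=-12 ⇒ h* = (30)/12 = 2.5000.

With y'=λy (z=hλ):
  y_{n+1} = y_n + z·[8/15·y_n + 7/15·y_{n+1}] ⇒ (1 − 7/15z)y_{n+1} = (1 + 8/15z)y_n
  Hence R(z) = (1 + 8/15z)/(1 − 7/15z).

Solve |R(x)|<1 on ℝ⁻.
x=-1.05: |R|=0.2953
R=−1: 1+8/15x = −1+7/15x ⇒ -1/15x=2 ⇒ x=2/(-1/15)=-30.0000
Confirm numerically:
  x=-29.742: |R|=0.99884 <1
  x=-29.565: |R|=0.99804 <1
  x=-18.571: |R|=0.92118 <1
  x=-14.320: |R|=0.86394 <1
  x=-30.386: |R|=1.00170 >1
  x=-30.121: |R|=1.00054 >1
Stable set (-30.0000, 0).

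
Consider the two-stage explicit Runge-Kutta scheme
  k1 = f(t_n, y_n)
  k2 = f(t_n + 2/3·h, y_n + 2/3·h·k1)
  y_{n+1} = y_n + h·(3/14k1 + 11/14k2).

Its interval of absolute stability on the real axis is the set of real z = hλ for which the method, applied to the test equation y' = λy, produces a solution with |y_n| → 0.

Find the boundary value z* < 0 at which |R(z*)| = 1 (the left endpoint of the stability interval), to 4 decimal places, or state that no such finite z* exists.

Set f=λy, z=hλ:
  k1=λy_n ⇒ h·k1=z·y_n;  k2=λ(1+2/3z)y_n ⇒ h·k2=z(1+2/3z)y_n
  y_{n+1}/y_n = 1 + 3/14z + 11/14z(1+2/3z) = 1 + z + 11/21z²
  so R(z) = 1 + z + 11/21z².

Boundary: |R(x)|=1, x<0.
x=-1.34: |R|=0.6006
R=1: x+11/21x²=0 ⇒ x=−21/11=-1.9091; min R=1−1/(4·11/21)=0.5227>−1
Confirm numerically:
  x=-1.401: |R|=0.62713 <1
  x=-1.235: |R|=0.56393 <1
  x=-0.969: |R|=0.52284 <1
  x=-2.337: |R|=1.52382 >1
  x=-2.004: |R|=1.09963 >1
Interval (-1.9091, 0).

z* = -1.9091.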